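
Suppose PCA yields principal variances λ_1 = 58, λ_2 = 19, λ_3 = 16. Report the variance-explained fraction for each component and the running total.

Step 1 — total variance = trace(Sigma) = Σ λ_i = 58 + 19 + 16 = 93.

Step 2 — fraction explained by component i = λ_i / Σ λ:
  PC1: 58/93 = 0.6237
  PC2: 19/93 = 0.2043
  PC3: 16/93 = 0.172

Step 3 — cumulative fraction after k components = (λ_1 + ... + λ_k) / Σ λ:
  k = 1: 58/93 = 0.6237
  k = 2: (58 + 19)/93 = 77/93 = 0.828
  k = 3: (58 + 19 + 16)/93 = 93/93 = 1

Summary (fraction, with percent):

explained: PC1 0.6237 (62.37%), PC2 0.2043 (20.43%), PC3 0.172 (17.2%);  cumulative: 0.6237, 0.828, 1


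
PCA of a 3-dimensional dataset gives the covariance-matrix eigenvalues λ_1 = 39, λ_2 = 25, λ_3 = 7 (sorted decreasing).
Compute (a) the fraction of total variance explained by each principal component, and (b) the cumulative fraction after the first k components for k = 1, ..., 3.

Step 1 — total variance = trace(Sigma) = Σ λ_i = 39 + 25 + 7 = 71.

Step 2 — fraction explained by component i = λ_i / Σ λ:
  PC1: 39/71 = 0.5493
  PC2: 25/71 = 0.3521
  PC3: 7/71 = 0.0986

Step 3 — cumulative fraction after k components = (λ_1 + ... + λ_k) / Σ λ:
  k = 1: 39/71 = 0.5493
  k = 2: (39 + 25)/71 = 64/71 = 0.9014
  k = 3: (39 + 25 + 7)/71 = 71/71 = 1

Summary (fraction, with percent):

explained: PC1 0.5493 (54.93%), PC2 0.3521 (35.21%), PC3 0.0986 (9.86%);  cumulative: 0.5493, 0.9014, 1


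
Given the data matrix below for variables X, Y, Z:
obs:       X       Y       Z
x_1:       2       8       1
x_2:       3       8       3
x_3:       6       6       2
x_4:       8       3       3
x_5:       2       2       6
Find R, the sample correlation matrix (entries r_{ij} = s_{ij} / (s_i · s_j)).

Step 1 — column means:
  mean(X) = (2 + 3 + 6 + 8 + 2) / 5 = 21/5 = 4.2
  mean(Y) = (8 + 8 + 6 + 3 + 2) / 5 = 27/5 = 5.4
  mean(Z) = (1 + 3 + 2 + 3 + 6) / 5 = 15/5 = 3

Step 2 — sample variances and covariances s[i,j] = (1/(n-1)) · Σ_k (x_{k,i} - mean_i) · (x_{k,j} - mean_j), with n-1 = 4:
  s[X,X] = ((-2.2)·(-2.2) + (-1.2)·(-1.2) + (1.8)·(1.8) + (3.8)·(3.8) + (-2.2)·(-2.2)) / 4 = 28.8/4 = 7.2
  s[X,Y] = ((-2.2)·(2.6) + (-1.2)·(2.6) + (1.8)·(0.6) + (3.8)·(-2.4) + (-2.2)·(-3.4)) / 4 = -9.4/4 = -2.35
  s[X,Z] = ((-2.2)·(-2) + (-1.2)·(0) + (1.8)·(-1) + (3.8)·(0) + (-2.2)·(3)) / 4 = -4/4 = -1
  s[Y,Y] = ((2.6)·(2.6) + (2.6)·(2.6) + (0.6)·(0.6) + (-2.4)·(-2.4) + (-3.4)·(-3.4)) / 4 = 31.2/4 = 7.8
  s[Y,Z] = ((2.6)·(-2) + (2.6)·(0) + (0.6)·(-1) + (-2.4)·(0) + (-3.4)·(3)) / 4 = -16/4 = -4
  s[Z,Z] = ((-2)·(-2) + (0)·(0) + (-1)·(-1) + (0)·(0) + (3)·(3)) / 4 = 14/4 = 3.5
  Sample standard deviations s_i = √(s[i,i]):
  s(X) = √(7.2) = 2.6833
  s(Y) = √(7.8) = 2.7928
  s(Z) = √(3.5) = 1.8708

Step 3 — r_{ij} = s_{ij} / (s_i · s_j):
  r[X,X] = 1 (diagonal).
  r[X,Y] = -2.35 / (2.6833 · 2.7928) = -2.35 / 7.494 = -0.3136
  r[X,Z] = -1 / (2.6833 · 1.8708) = -1 / 5.02 = -0.1992
  r[Y,Y] = 1 (diagonal).
  r[Y,Z] = -4 / (2.7928 · 1.8708) = -4 / 5.2249 = -0.7656
  r[Z,Z] = 1 (diagonal).

R is symmetric with unit diagonal. Assembling:

R = [[1, -0.3136, -0.1992],
 [-0.3136, 1, -0.7656],
 [-0.1992, -0.7656, 1]]


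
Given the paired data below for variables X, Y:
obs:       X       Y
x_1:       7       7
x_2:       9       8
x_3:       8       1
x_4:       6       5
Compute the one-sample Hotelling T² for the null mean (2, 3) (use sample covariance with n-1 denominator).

Step 1 — sample mean vector:
  mean(X) = (7 + 9 + 8 + 6) / 4 = 30/4 = 7.5
  mean(Y) = (7 + 8 + 1 + 5) / 4 = 21/4 = 5.25
  x̄ = (7.5, 5.25),  deviation x̄ - mu_0 = (7.5, 5.25) - (2, 3) = (5.5, 2.25).

Step 2 — sample covariance matrix, S[i,j] = (1/(n-1)) · Σ_k (x_{k,i} - mean_i) · (x_{k,j} - mean_j), divisor n-1 = 3:
  S[X,X] = ((-0.5)·(-0.5) + (1.5)·(1.5) + (0.5)·(0.5) + (-1.5)·(-1.5)) / 3 = 5/3 = 1.6667
  S[X,Y] = ((-0.5)·(1.75) + (1.5)·(2.75) + (0.5)·(-4.25) + (-1.5)·(-0.25)) / 3 = 1.5/3 = 0.5
  S[Y,Y] = ((1.75)·(1.75) + (2.75)·(2.75) + (-4.25)·(-4.25) + (-0.25)·(-0.25)) / 3 = 28.75/3 = 9.5833
  S = [[1.6667, 0.5],
 [0.5, 9.5833]].

Step 3 — invert S. det(S) = 1.6667·9.5833 - (0.5)² = 15.7222.
  S^{-1} = (1/det) · [[d, -b], [-b, a]] = [[0.6095, -0.0318],
 [-0.0318, 0.106]].

Step 4 — quadratic form (x̄ - mu_0)^T · S^{-1} · (x̄ - mu_0):
  S^{-1} · (x̄ - mu_0) = (3.2809, 0.0636),
  (x̄ - mu_0)^T · [...] = (5.5)·(3.2809) + (2.25)·(0.0636) = 18.1882.

Step 5 — scale by n: T² = 4 · 18.1882 = 72.7527.

T² ≈ 72.7527


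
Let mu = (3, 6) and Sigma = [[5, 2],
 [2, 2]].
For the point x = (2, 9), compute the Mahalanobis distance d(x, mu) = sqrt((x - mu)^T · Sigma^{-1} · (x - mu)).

Step 1 — centre the observation: (x - mu) = (-1, 3).

Step 2 — invert Sigma. det(Sigma) = 5·2 - (2)² = 6.
  Sigma^{-1} = (1/det) · [[d, -b], [-b, a]] = [[0.3333, -0.3333],
 [-0.3333, 0.8333]].

Step 3 — form the quadratic (x - mu)^T · Sigma^{-1} · (x - mu):
  Sigma^{-1} · (x - mu) = (-1.3333, 2.8333).
  (x - mu)^T · [Sigma^{-1} · (x - mu)] = (-1)·(-1.3333) + (3)·(2.8333) = 9.8333.

Step 4 — take square root: d = √(9.8333) ≈ 3.1358.

d(x, mu) = √(9.8333) ≈ 3.1358


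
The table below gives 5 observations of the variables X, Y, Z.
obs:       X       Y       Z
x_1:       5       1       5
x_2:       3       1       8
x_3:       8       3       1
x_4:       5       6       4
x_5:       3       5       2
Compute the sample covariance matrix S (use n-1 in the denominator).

Step 1 — column means:
  mean(X) = (5 + 3 + 8 + 5 + 3) / 5 = 24/5 = 4.8
  mean(Y) = (1 + 1 + 3 + 6 + 5) / 5 = 16/5 = 3.2
  mean(Z) = (5 + 8 + 1 + 4 + 2) / 5 = 20/5 = 4

Step 2 — sample covariance S[i,j] = (1/(n-1)) · Σ_k (x_{k,i} - mean_i) · (x_{k,j} - mean_j), with n-1 = 4.
  S[X,X] = ((0.2)·(0.2) + (-1.8)·(-1.8) + (3.2)·(3.2) + (0.2)·(0.2) + (-1.8)·(-1.8)) / 4 = 16.8/4 = 4.2
  S[X,Y] = ((0.2)·(-2.2) + (-1.8)·(-2.2) + (3.2)·(-0.2) + (0.2)·(2.8) + (-1.8)·(1.8)) / 4 = 0.2/4 = 0.05
  S[X,Z] = ((0.2)·(1) + (-1.8)·(4) + (3.2)·(-3) + (0.2)·(0) + (-1.8)·(-2)) / 4 = -13/4 = -3.25
  S[Y,Y] = ((-2.2)·(-2.2) + (-2.2)·(-2.2) + (-0.2)·(-0.2) + (2.8)·(2.8) + (1.8)·(1.8)) / 4 = 20.8/4 = 5.2
  S[Y,Z] = ((-2.2)·(1) + (-2.2)·(4) + (-0.2)·(-3) + (2.8)·(0) + (1.8)·(-2)) / 4 = -14/4 = -3.5
  S[Z,Z] = ((1)·(1) + (4)·(4) + (-3)·(-3) + (0)·(0) + (-2)·(-2)) / 4 = 30/4 = 7.5

S is symmetric (S[j,i] = S[i,j]). Assembling:

S = [[4.2, 0.05, -3.25],
 [0.05, 5.2, -3.5],
 [-3.25, -3.5, 7.5]]


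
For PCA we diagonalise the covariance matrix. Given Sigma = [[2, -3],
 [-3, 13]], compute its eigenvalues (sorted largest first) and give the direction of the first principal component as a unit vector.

Step 1 — characteristic polynomial of 2×2 Sigma:
  det(Sigma - λI) = λ² - trace · λ + det = 0.
  trace = 2 + 13 = 15, det = 2·13 - (-3)² = 17.
Step 2 — discriminant:
  Δ = trace² - 4·det = 225 - 68 = 157.
Step 3 — eigenvalues:
  λ = (trace ± √Δ)/2 = (15 ± 12.53)/2,
  λ_1 = 13.765,  λ_2 = 1.235.

Step 4 — unit eigenvector for λ_1: solve (Sigma - λ_1 I)v = 0. First row:
  (2 - 13.765)·v_x + (-3)·v_y = 0, i.e. (-11.765)·v_x + (-3)·v_y = 0,
  so v ∝ (b, λ_1 - a) = (-3, 11.765); multiply by -1 so the first entry is positive: u = (3, -11.765).
  ||u|| = √((3)² + (-11.765)²) = √(147.4148) ≈ 12.1414,
  v_1 = u/||u|| ≈ (0.2471, -0.969) (||v_1|| = 1).

λ_1 = 13.765,  λ_2 = 1.235;  v_1 ≈ (0.2471, -0.969)


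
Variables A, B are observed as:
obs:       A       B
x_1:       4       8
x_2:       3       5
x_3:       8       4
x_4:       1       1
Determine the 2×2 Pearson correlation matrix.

Step 1 — column means:
  mean(A) = (4 + 3 + 8 + 1) / 4 = 16/4 = 4
  mean(B) = (8 + 5 + 4 + 1) / 4 = 18/4 = 4.5

Step 2 — sample variances and covariances s[i,j] = (1/(n-1)) · Σ_k (x_{k,i} - mean_i) · (x_{k,j} - mean_j), with n-1 = 3:
  s[A,A] = ((0)·(0) + (-1)·(-1) + (4)·(4) + (-3)·(-3)) / 3 = 26/3 = 8.6667
  s[A,B] = ((0)·(3.5) + (-1)·(0.5) + (4)·(-0.5) + (-3)·(-3.5)) / 3 = 8/3 = 2.6667
  s[B,B] = ((3.5)·(3.5) + (0.5)·(0.5) + (-0.5)·(-0.5) + (-3.5)·(-3.5)) / 3 = 25/3 = 8.3333
  Sample standard deviations s_i = √(s[i,i]):
  s(A) = √(8.6667) = 2.9439
  s(B) = √(8.3333) = 2.8868

Step 3 — r_{ij} = s_{ij} / (s_i · s_j):
  r[A,A] = 1 (diagonal).
  r[A,B] = 2.6667 / (2.9439 · 2.8868) = 2.6667 / 8.4984 = 0.3138
  r[B,B] = 1 (diagonal).

R is symmetric with unit diagonal. Assembling:

R = [[1, 0.3138],
 [0.3138, 1]]


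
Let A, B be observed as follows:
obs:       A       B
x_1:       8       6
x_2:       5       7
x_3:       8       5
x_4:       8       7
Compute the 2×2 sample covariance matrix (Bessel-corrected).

Step 1 — column means:
  mean(A) = (8 + 5 + 8 + 8) / 4 = 29/4 = 7.25
  mean(B) = (6 + 7 + 5 + 7) / 4 = 25/4 = 6.25

Step 2 — sample covariance S[i,j] = (1/(n-1)) · Σ_k (x_{k,i} - mean_i) · (x_{k,j} - mean_j), with n-1 = 3.
  S[A,A] = ((0.75)·(0.75) + (-2.25)·(-2.25) + (0.75)·(0.75) + (0.75)·(0.75)) / 3 = 6.75/3 = 2.25
  S[A,B] = ((0.75)·(-0.25) + (-2.25)·(0.75) + (0.75)·(-1.25) + (0.75)·(0.75)) / 3 = -2.25/3 = -0.75
  S[B,B] = ((-0.25)·(-0.25) + (0.75)·(0.75) + (-1.25)·(-1.25) + (0.75)·(0.75)) / 3 = 2.75/3 = 0.9167

S is symmetric (S[j,i] = S[i,j]). Assembling:

S = [[2.25, -0.75],
 [-0.75, 0.9167]]


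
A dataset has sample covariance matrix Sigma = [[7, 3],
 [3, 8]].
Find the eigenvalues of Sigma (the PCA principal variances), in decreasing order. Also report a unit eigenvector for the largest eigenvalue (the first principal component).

Step 1 — characteristic polynomial of 2×2 Sigma:
  det(Sigma - λI) = λ² - trace · λ + det = 0.
  trace = 7 + 8 = 15, det = 7·8 - (3)² = 47.
Step 2 — discriminant:
  Δ = trace² - 4·det = 225 - 188 = 37.
Step 3 — eigenvalues:
  λ = (trace ± √Δ)/2 = (15 ± 6.0828)/2,
  λ_1 = 10.5414,  λ_2 = 4.4586.

Step 4 — unit eigenvector for λ_1: solve (Sigma - λ_1 I)v = 0. First row:
  (7 - 10.5414)·v_x + (3)·v_y = 0, i.e. (-3.5414)·v_x + (3)·v_y = 0,
  so v ∝ (b, λ_1 - a) = (3, 3.5414) = u.
  ||u|| = √((3)² + (3.5414)²) = √(21.5414) ≈ 4.6413,
  v_1 = u/||u|| ≈ (0.6464, 0.763) (||v_1|| = 1).

λ_1 = 10.5414,  λ_2 = 4.4586;  v_1 ≈ (0.6464, 0.763)


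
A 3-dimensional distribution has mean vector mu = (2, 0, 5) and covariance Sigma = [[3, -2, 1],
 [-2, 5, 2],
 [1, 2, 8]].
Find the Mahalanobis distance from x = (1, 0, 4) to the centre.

Step 1 — centre the observation: (x - mu) = (-1, 0, -1).

Step 2 — invert Sigma (cofactor / det for 3×3, or solve directly):
  Sigma^{-1} = [[0.5714, 0.2857, -0.1429],
 [0.2857, 0.3651, -0.127],
 [-0.1429, -0.127, 0.1746]].

Step 3 — form the quadratic (x - mu)^T · Sigma^{-1} · (x - mu):
  Sigma^{-1} · (x - mu) = (-0.4286, -0.1587, -0.0317).
  (x - mu)^T · [Sigma^{-1} · (x - mu)] = (-1)·(-0.4286) + (0)·(-0.1587) + (-1)·(-0.0317) = 0.4603.

Step 4 — take square root: d = √(0.4603) ≈ 0.6785.

d(x, mu) = √(0.4603) ≈ 0.6785


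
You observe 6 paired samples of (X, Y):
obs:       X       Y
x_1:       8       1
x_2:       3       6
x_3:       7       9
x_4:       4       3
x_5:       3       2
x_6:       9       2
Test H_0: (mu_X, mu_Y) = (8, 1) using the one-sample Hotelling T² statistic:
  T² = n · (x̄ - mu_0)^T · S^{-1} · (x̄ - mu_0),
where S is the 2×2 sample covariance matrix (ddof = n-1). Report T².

Step 1 — sample mean vector:
  mean(X) = (8 + 3 + 7 + 4 + 3 + 9) / 6 = 34/6 = 5.6667
  mean(Y) = (1 + 6 + 9 + 3 + 2 + 2) / 6 = 23/6 = 3.8333
  x̄ = (5.6667, 3.8333),  deviation x̄ - mu_0 = (5.6667, 3.8333) - (8, 1) = (-2.3333, 2.8333).

Step 2 — sample covariance matrix, S[i,j] = (1/(n-1)) · Σ_k (x_{k,i} - mean_i) · (x_{k,j} - mean_j), divisor n-1 = 5:
  S[X,X] = ((2.3333)·(2.3333) + (-2.6667)·(-2.6667) + (1.3333)·(1.3333) + (-1.6667)·(-1.6667) + (-2.6667)·(-2.6667) + (3.3333)·(3.3333)) / 5 = 35.3333/5 = 7.0667
  S[X,Y] = ((2.3333)·(-2.8333) + (-2.6667)·(2.1667) + (1.3333)·(5.1667) + (-1.6667)·(-0.8333) + (-2.6667)·(-1.8333) + (3.3333)·(-1.8333)) / 5 = -5.3333/5 = -1.0667
  S[Y,Y] = ((-2.8333)·(-2.8333) + (2.1667)·(2.1667) + (5.1667)·(5.1667) + (-0.8333)·(-0.8333) + (-1.8333)·(-1.8333) + (-1.8333)·(-1.8333)) / 5 = 46.8333/5 = 9.3667
  S = [[7.0667, -1.0667],
 [-1.0667, 9.3667]].

Step 3 — invert S. det(S) = 7.0667·9.3667 - (-1.0667)² = 65.0533.
  S^{-1} = (1/det) · [[d, -b], [-b, a]] = [[0.144, 0.0164],
 [0.0164, 0.1086]].

Step 4 — quadratic form (x̄ - mu_0)^T · S^{-1} · (x̄ - mu_0):
  S^{-1} · (x̄ - mu_0) = (-0.2895, 0.2695),
  (x̄ - mu_0)^T · [...] = (-2.3333)·(-0.2895) + (2.8333)·(0.2695) = 1.4392.

Step 5 — scale by n: T² = 6 · 1.4392 = 8.635.

T² ≈ 8.635


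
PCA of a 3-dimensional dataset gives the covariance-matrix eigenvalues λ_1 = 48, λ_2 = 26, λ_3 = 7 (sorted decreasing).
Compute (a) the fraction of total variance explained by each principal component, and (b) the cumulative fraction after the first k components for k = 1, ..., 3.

Step 1 — total variance = trace(Sigma) = Σ λ_i = 48 + 26 + 7 = 81.

Step 2 — fraction explained by component i = λ_i / Σ λ:
  PC1: 48/81 = 0.5926
  PC2: 26/81 = 0.321
  PC3: 7/81 = 0.0864

Step 3 — cumulative fraction after k components = (λ_1 + ... + λ_k) / Σ λ:
  k = 1: 48/81 = 0.5926
  k = 2: (48 + 26)/81 = 74/81 = 0.9136
  k = 3: (48 + 26 + 7)/81 = 81/81 = 1

Summary (fraction, with percent):

explained: PC1 0.5926 (59.26%), PC2 0.321 (32.1%), PC3 0.0864 (8.64%);  cumulative: 0.5926, 0.9136, 1


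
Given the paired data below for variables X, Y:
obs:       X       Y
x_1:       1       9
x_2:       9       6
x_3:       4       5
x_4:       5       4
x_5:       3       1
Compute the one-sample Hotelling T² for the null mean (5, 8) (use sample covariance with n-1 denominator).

Step 1 — sample mean vector:
  mean(X) = (1 + 9 + 4 + 5 + 3) / 5 = 22/5 = 4.4
  mean(Y) = (9 + 6 + 5 + 4 + 1) / 5 = 25/5 = 5
  x̄ = (4.4, 5),  deviation x̄ - mu_0 = (4.4, 5) - (5, 8) = (-0.6, -3).

Step 2 — sample covariance matrix, S[i,j] = (1/(n-1)) · Σ_k (x_{k,i} - mean_i) · (x_{k,j} - mean_j), divisor n-1 = 4:
  S[X,X] = ((-3.4)·(-3.4) + (4.6)·(4.6) + (-0.4)·(-0.4) + (0.6)·(0.6) + (-1.4)·(-1.4)) / 4 = 35.2/4 = 8.8
  S[X,Y] = ((-3.4)·(4) + (4.6)·(1) + (-0.4)·(0) + (0.6)·(-1) + (-1.4)·(-4)) / 4 = -4/4 = -1
  S[Y,Y] = ((4)·(4) + (1)·(1) + (0)·(0) + (-1)·(-1) + (-4)·(-4)) / 4 = 34/4 = 8.5
  S = [[8.8, -1],
 [-1, 8.5]].

Step 3 — invert S. det(S) = 8.8·8.5 - (-1)² = 73.8.
  S^{-1} = (1/det) · [[d, -b], [-b, a]] = [[0.1152, 0.0136],
 [0.0136, 0.1192]].

Step 4 — quadratic form (x̄ - mu_0)^T · S^{-1} · (x̄ - mu_0):
  S^{-1} · (x̄ - mu_0) = (-0.1098, -0.3659),
  (x̄ - mu_0)^T · [...] = (-0.6)·(-0.1098) + (-3)·(-0.3659) = 1.1634.

Step 5 — scale by n: T² = 5 · 1.1634 = 5.8171.

T² ≈ 5.8171


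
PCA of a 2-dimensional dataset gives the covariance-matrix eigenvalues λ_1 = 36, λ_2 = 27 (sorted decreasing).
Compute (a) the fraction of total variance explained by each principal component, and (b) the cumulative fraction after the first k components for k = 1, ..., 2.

Step 1 — total variance = trace(Sigma) = Σ λ_i = 36 + 27 = 63.

Step 2 — fraction explained by component i = λ_i / Σ λ:
  PC1: 36/63 = 0.5714
  PC2: 27/63 = 0.4286

Step 3 — cumulative fraction after k components = (λ_1 + ... + λ_k) / Σ λ:
  k = 1: 36/63 = 0.5714
  k = 2: (36 + 27)/63 = 63/63 = 1

Summary (fraction, with percent):

explained: PC1 0.5714 (57.14%), PC2 0.4286 (42.86%);  cumulative: 0.5714, 1


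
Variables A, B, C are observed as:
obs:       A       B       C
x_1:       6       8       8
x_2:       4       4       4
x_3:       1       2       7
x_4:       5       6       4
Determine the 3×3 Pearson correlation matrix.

Step 1 — column means:
  mean(A) = (6 + 4 + 1 + 5) / 4 = 16/4 = 4
  mean(B) = (8 + 4 + 2 + 6) / 4 = 20/4 = 5
  mean(C) = (8 + 4 + 7 + 4) / 4 = 23/4 = 5.75

Step 2 — sample variances and covariances s[i,j] = (1/(n-1)) · Σ_k (x_{k,i} - mean_i) · (x_{k,j} - mean_j), with n-1 = 3:
  s[A,A] = ((2)·(2) + (0)·(0) + (-3)·(-3) + (1)·(1)) / 3 = 14/3 = 4.6667
  s[A,B] = ((2)·(3) + (0)·(-1) + (-3)·(-3) + (1)·(1)) / 3 = 16/3 = 5.3333
  s[A,C] = ((2)·(2.25) + (0)·(-1.75) + (-3)·(1.25) + (1)·(-1.75)) / 3 = -1/3 = -0.3333
  s[B,B] = ((3)·(3) + (-1)·(-1) + (-3)·(-3) + (1)·(1)) / 3 = 20/3 = 6.6667
  s[B,C] = ((3)·(2.25) + (-1)·(-1.75) + (-3)·(1.25) + (1)·(-1.75)) / 3 = 3/3 = 1
  s[C,C] = ((2.25)·(2.25) + (-1.75)·(-1.75) + (1.25)·(1.25) + (-1.75)·(-1.75)) / 3 = 12.75/3 = 4.25
  Sample standard deviations s_i = √(s[i,i]):
  s(A) = √(4.6667) = 2.1602
  s(B) = √(6.6667) = 2.582
  s(C) = √(4.25) = 2.0616

Step 3 — r_{ij} = s_{ij} / (s_i · s_j):
  r[A,A] = 1 (diagonal).
  r[A,B] = 5.3333 / (2.1602 · 2.582) = 5.3333 / 5.5777 = 0.9562
  r[A,C] = -0.3333 / (2.1602 · 2.0616) = -0.3333 / 4.4535 = -0.0748
  r[B,B] = 1 (diagonal).
  r[B,C] = 1 / (2.582 · 2.0616) = 1 / 5.3229 = 0.1879
  r[C,C] = 1 (diagonal).

R is symmetric with unit diagonal. Assembling:

R = [[1, 0.9562, -0.0748],
 [0.9562, 1, 0.1879],
 [-0.0748, 0.1879, 1]]


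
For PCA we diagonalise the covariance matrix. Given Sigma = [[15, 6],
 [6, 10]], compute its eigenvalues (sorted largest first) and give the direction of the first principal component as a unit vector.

Step 1 — characteristic polynomial of 2×2 Sigma:
  det(Sigma - λI) = λ² - trace · λ + det = 0.
  trace = 15 + 10 = 25, det = 15·10 - (6)² = 114.
Step 2 — discriminant:
  Δ = trace² - 4·det = 625 - 456 = 169.
Step 3 — eigenvalues:
  λ = (trace ± √Δ)/2 = (25 ± 13)/2,
  λ_1 = 19,  λ_2 = 6.

Step 4 — unit eigenvector for λ_1: solve (Sigma - λ_1 I)v = 0. First row:
  (15 - 19)·v_x + (6)·v_y = 0, i.e. (-4)·v_x + (6)·v_y = 0,
  so v ∝ (b, λ_1 - a) = (6, 4) = u.
  ||u|| = √((6)² + (4)²) = √(52) ≈ 7.2111,
  v_1 = u/||u|| ≈ (0.8321, 0.5547) (||v_1|| = 1).

λ_1 = 19,  λ_2 = 6;  v_1 ≈ (0.8321, 0.5547)


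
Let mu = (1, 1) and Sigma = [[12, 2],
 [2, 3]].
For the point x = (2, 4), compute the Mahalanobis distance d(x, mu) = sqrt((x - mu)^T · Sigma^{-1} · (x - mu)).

Step 1 — centre the observation: (x - mu) = (1, 3).

Step 2 — invert Sigma. det(Sigma) = 12·3 - (2)² = 32.
  Sigma^{-1} = (1/det) · [[d, -b], [-b, a]] = [[0.0938, -0.0625],
 [-0.0625, 0.375]].

Step 3 — form the quadratic (x - mu)^T · Sigma^{-1} · (x - mu):
  Sigma^{-1} · (x - mu) = (-0.0938, 1.0625).
  (x - mu)^T · [Sigma^{-1} · (x - mu)] = (1)·(-0.0938) + (3)·(1.0625) = 3.0938.

Step 4 — take square root: d = √(3.0938) ≈ 1.7589.

d(x, mu) = √(3.0938) ≈ 1.7589


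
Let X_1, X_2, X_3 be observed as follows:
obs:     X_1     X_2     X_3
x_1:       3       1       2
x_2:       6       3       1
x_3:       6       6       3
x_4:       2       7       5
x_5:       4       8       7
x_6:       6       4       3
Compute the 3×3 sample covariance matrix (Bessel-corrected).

Step 1 — column means:
  mean(X_1) = (3 + 6 + 6 + 2 + 4 + 6) / 6 = 27/6 = 4.5
  mean(X_2) = (1 + 3 + 6 + 7 + 8 + 4) / 6 = 29/6 = 4.8333
  mean(X_3) = (2 + 1 + 3 + 5 + 7 + 3) / 6 = 21/6 = 3.5

Step 2 — sample covariance S[i,j] = (1/(n-1)) · Σ_k (x_{k,i} - mean_i) · (x_{k,j} - mean_j), with n-1 = 5.
  S[X_1,X_1] = ((-1.5)·(-1.5) + (1.5)·(1.5) + (1.5)·(1.5) + (-2.5)·(-2.5) + (-0.5)·(-0.5) + (1.5)·(1.5)) / 5 = 15.5/5 = 3.1
  S[X_1,X_2] = ((-1.5)·(-3.8333) + (1.5)·(-1.8333) + (1.5)·(1.1667) + (-2.5)·(2.1667) + (-0.5)·(3.1667) + (1.5)·(-0.8333)) / 5 = -3.5/5 = -0.7
  S[X_1,X_3] = ((-1.5)·(-1.5) + (1.5)·(-2.5) + (1.5)·(-0.5) + (-2.5)·(1.5) + (-0.5)·(3.5) + (1.5)·(-0.5)) / 5 = -8.5/5 = -1.7
  S[X_2,X_2] = ((-3.8333)·(-3.8333) + (-1.8333)·(-1.8333) + (1.1667)·(1.1667) + (2.1667)·(2.1667) + (3.1667)·(3.1667) + (-0.8333)·(-0.8333)) / 5 = 34.8333/5 = 6.9667
  S[X_2,X_3] = ((-3.8333)·(-1.5) + (-1.8333)·(-2.5) + (1.1667)·(-0.5) + (2.1667)·(1.5) + (3.1667)·(3.5) + (-0.8333)·(-0.5)) / 5 = 24.5/5 = 4.9
  S[X_3,X_3] = ((-1.5)·(-1.5) + (-2.5)·(-2.5) + (-0.5)·(-0.5) + (1.5)·(1.5) + (3.5)·(3.5) + (-0.5)·(-0.5)) / 5 = 23.5/5 = 4.7

S is symmetric (S[j,i] = S[i,j]). Assembling:

S = [[3.1, -0.7, -1.7],
 [-0.7, 6.9667, 4.9],
 [-1.7, 4.9, 4.7]]


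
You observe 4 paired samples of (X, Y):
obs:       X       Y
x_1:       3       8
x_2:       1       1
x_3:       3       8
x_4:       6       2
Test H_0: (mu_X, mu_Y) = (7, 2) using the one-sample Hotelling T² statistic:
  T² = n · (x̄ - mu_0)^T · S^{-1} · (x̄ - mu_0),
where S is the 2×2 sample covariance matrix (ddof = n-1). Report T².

Step 1 — sample mean vector:
  mean(X) = (3 + 1 + 3 + 6) / 4 = 13/4 = 3.25
  mean(Y) = (8 + 1 + 8 + 2) / 4 = 19/4 = 4.75
  x̄ = (3.25, 4.75),  deviation x̄ - mu_0 = (3.25, 4.75) - (7, 2) = (-3.75, 2.75).

Step 2 — sample covariance matrix, S[i,j] = (1/(n-1)) · Σ_k (x_{k,i} - mean_i) · (x_{k,j} - mean_j), divisor n-1 = 3:
  S[X,X] = ((-0.25)·(-0.25) + (-2.25)·(-2.25) + (-0.25)·(-0.25) + (2.75)·(2.75)) / 3 = 12.75/3 = 4.25
  S[X,Y] = ((-0.25)·(3.25) + (-2.25)·(-3.75) + (-0.25)·(3.25) + (2.75)·(-2.75)) / 3 = -0.75/3 = -0.25
  S[Y,Y] = ((3.25)·(3.25) + (-3.75)·(-3.75) + (3.25)·(3.25) + (-2.75)·(-2.75)) / 3 = 42.75/3 = 14.25
  S = [[4.25, -0.25],
 [-0.25, 14.25]].

Step 3 — invert S. det(S) = 4.25·14.25 - (-0.25)² = 60.5.
  S^{-1} = (1/det) · [[d, -b], [-b, a]] = [[0.2355, 0.0041],
 [0.0041, 0.0702]].

Step 4 — quadratic form (x̄ - mu_0)^T · S^{-1} · (x̄ - mu_0):
  S^{-1} · (x̄ - mu_0) = (-0.8719, 0.1777),
  (x̄ - mu_0)^T · [...] = (-3.75)·(-0.8719) + (2.75)·(0.1777) = 3.7583.

Step 5 — scale by n: T² = 4 · 3.7583 = 15.0331.

T² ≈ 15.0331


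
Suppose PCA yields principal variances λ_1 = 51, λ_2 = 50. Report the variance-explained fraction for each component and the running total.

Step 1 — total variance = trace(Sigma) = Σ λ_i = 51 + 50 = 101.

Step 2 — fraction explained by component i = λ_i / Σ λ:
  PC1: 51/101 = 0.505
  PC2: 50/101 = 0.495

Step 3 — cumulative fraction after k components = (λ_1 + ... + λ_k) / Σ λ:
  k = 1: 51/101 = 0.505
  k = 2: (51 + 50)/101 = 101/101 = 1

Summary (fraction, with percent):

explained: PC1 0.505 (50.5%), PC2 0.495 (49.5%);  cumulative: 0.505, 1


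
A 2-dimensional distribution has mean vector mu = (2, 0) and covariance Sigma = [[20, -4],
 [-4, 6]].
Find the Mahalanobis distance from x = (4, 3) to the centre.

Step 1 — centre the observation: (x - mu) = (2, 3).

Step 2 — invert Sigma. det(Sigma) = 20·6 - (-4)² = 104.
  Sigma^{-1} = (1/det) · [[d, -b], [-b, a]] = [[0.0577, 0.0385],
 [0.0385, 0.1923]].

Step 3 — form the quadratic (x - mu)^T · Sigma^{-1} · (x - mu):
  Sigma^{-1} · (x - mu) = (0.2308, 0.6538).
  (x - mu)^T · [Sigma^{-1} · (x - mu)] = (2)·(0.2308) + (3)·(0.6538) = 2.4231.

Step 4 — take square root: d = √(2.4231) ≈ 1.5566.

d(x, mu) = √(2.4231) ≈ 1.5566


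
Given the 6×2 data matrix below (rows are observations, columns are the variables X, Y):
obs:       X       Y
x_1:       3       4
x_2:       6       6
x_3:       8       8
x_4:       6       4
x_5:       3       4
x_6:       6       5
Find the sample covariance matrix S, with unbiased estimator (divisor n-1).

Step 1 — column means:
  mean(X) = (3 + 6 + 8 + 6 + 3 + 6) / 6 = 32/6 = 5.3333
  mean(Y) = (4 + 6 + 8 + 4 + 4 + 5) / 6 = 31/6 = 5.1667

Step 2 — sample covariance S[i,j] = (1/(n-1)) · Σ_k (x_{k,i} - mean_i) · (x_{k,j} - mean_j), with n-1 = 5.
  S[X,X] = ((-2.3333)·(-2.3333) + (0.6667)·(0.6667) + (2.6667)·(2.6667) + (0.6667)·(0.6667) + (-2.3333)·(-2.3333) + (0.6667)·(0.6667)) / 5 = 19.3333/5 = 3.8667
  S[X,Y] = ((-2.3333)·(-1.1667) + (0.6667)·(0.8333) + (2.6667)·(2.8333) + (0.6667)·(-1.1667) + (-2.3333)·(-1.1667) + (0.6667)·(-0.1667)) / 5 = 12.6667/5 = 2.5333
  S[Y,Y] = ((-1.1667)·(-1.1667) + (0.8333)·(0.8333) + (2.8333)·(2.8333) + (-1.1667)·(-1.1667) + (-1.1667)·(-1.1667) + (-0.1667)·(-0.1667)) / 5 = 12.8333/5 = 2.5667

S is symmetric (S[j,i] = S[i,j]). Assembling:

S = [[3.8667, 2.5333],
 [2.5333, 2.5667]]


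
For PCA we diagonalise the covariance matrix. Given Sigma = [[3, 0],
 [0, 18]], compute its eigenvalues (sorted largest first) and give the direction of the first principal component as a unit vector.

Step 1 — characteristic polynomial of 2×2 Sigma:
  det(Sigma - λI) = λ² - trace · λ + det = 0.
  trace = 3 + 18 = 21, det = 3·18 - (0)² = 54.
Step 2 — discriminant:
  Δ = trace² - 4·det = 441 - 216 = 225.
Step 3 — eigenvalues:
  λ = (trace ± √Δ)/2 = (21 ± 15)/2,
  λ_1 = 18,  λ_2 = 3.

Step 4 — unit eigenvector for λ_1: Sigma is diagonal, so its eigenvectors are the coordinate axes. λ_1 = 18 is the diagonal entry on the second coordinate axis, hence
  v_1 = (0, 1) (||v_1|| = 1).

λ_1 = 18,  λ_2 = 3;  v_1 ≈ (0, 1)


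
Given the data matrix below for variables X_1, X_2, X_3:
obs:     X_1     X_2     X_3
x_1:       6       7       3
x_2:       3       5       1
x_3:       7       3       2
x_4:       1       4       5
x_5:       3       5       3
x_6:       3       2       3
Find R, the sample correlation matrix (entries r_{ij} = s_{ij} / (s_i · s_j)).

Step 1 — column means:
  mean(X_1) = (6 + 3 + 7 + 1 + 3 + 3) / 6 = 23/6 = 3.8333
  mean(X_2) = (7 + 5 + 3 + 4 + 5 + 2) / 6 = 26/6 = 4.3333
  mean(X_3) = (3 + 1 + 2 + 5 + 3 + 3) / 6 = 17/6 = 2.8333

Step 2 — sample variances and covariances s[i,j] = (1/(n-1)) · Σ_k (x_{k,i} - mean_i) · (x_{k,j} - mean_j), with n-1 = 5:
  s[X_1,X_1] = ((2.1667)·(2.1667) + (-0.8333)·(-0.8333) + (3.1667)·(3.1667) + (-2.8333)·(-2.8333) + (-0.8333)·(-0.8333) + (-0.8333)·(-0.8333)) / 5 = 24.8333/5 = 4.9667
  s[X_1,X_2] = ((2.1667)·(2.6667) + (-0.8333)·(0.6667) + (3.1667)·(-1.3333) + (-2.8333)·(-0.3333) + (-0.8333)·(0.6667) + (-0.8333)·(-2.3333)) / 5 = 3.3333/5 = 0.6667
  s[X_1,X_3] = ((2.1667)·(0.1667) + (-0.8333)·(-1.8333) + (3.1667)·(-0.8333) + (-2.8333)·(2.1667) + (-0.8333)·(0.1667) + (-0.8333)·(0.1667)) / 5 = -7.1667/5 = -1.4333
  s[X_2,X_2] = ((2.6667)·(2.6667) + (0.6667)·(0.6667) + (-1.3333)·(-1.3333) + (-0.3333)·(-0.3333) + (0.6667)·(0.6667) + (-2.3333)·(-2.3333)) / 5 = 15.3333/5 = 3.0667
  s[X_2,X_3] = ((2.6667)·(0.1667) + (0.6667)·(-1.8333) + (-1.3333)·(-0.8333) + (-0.3333)·(2.1667) + (0.6667)·(0.1667) + (-2.3333)·(0.1667)) / 5 = -0.6667/5 = -0.1333
  s[X_3,X_3] = ((0.1667)·(0.1667) + (-1.8333)·(-1.8333) + (-0.8333)·(-0.8333) + (2.1667)·(2.1667) + (0.1667)·(0.1667) + (0.1667)·(0.1667)) / 5 = 8.8333/5 = 1.7667
  Sample standard deviations s_i = √(s[i,i]):
  s(X_1) = √(4.9667) = 2.2286
  s(X_2) = √(3.0667) = 1.7512
  s(X_3) = √(1.7667) = 1.3292

Step 3 — r_{ij} = s_{ij} / (s_i · s_j):
  r[X_1,X_1] = 1 (diagonal).
  r[X_1,X_2] = 0.6667 / (2.2286 · 1.7512) = 0.6667 / 3.9027 = 0.1708
  r[X_1,X_3] = -1.4333 / (2.2286 · 1.3292) = -1.4333 / 2.9622 = -0.4839
  r[X_2,X_2] = 1 (diagonal).
  r[X_2,X_3] = -0.1333 / (1.7512 · 1.3292) = -0.1333 / 2.3276 = -0.0573
  r[X_3,X_3] = 1 (diagonal).

R is symmetric with unit diagonal. Assembling:

R = [[1, 0.1708, -0.4839],
 [0.1708, 1, -0.0573],
 [-0.4839, -0.0573, 1]]


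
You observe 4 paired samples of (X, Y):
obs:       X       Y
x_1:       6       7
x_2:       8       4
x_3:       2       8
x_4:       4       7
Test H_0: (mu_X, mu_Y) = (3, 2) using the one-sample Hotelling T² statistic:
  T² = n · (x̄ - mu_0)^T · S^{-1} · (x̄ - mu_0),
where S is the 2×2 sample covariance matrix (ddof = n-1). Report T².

Step 1 — sample mean vector:
  mean(X) = (6 + 8 + 2 + 4) / 4 = 20/4 = 5
  mean(Y) = (7 + 4 + 8 + 7) / 4 = 26/4 = 6.5
  x̄ = (5, 6.5),  deviation x̄ - mu_0 = (5, 6.5) - (3, 2) = (2, 4.5).

Step 2 — sample covariance matrix, S[i,j] = (1/(n-1)) · Σ_k (x_{k,i} - mean_i) · (x_{k,j} - mean_j), divisor n-1 = 3:
  S[X,X] = ((1)·(1) + (3)·(3) + (-3)·(-3) + (-1)·(-1)) / 3 = 20/3 = 6.6667
  S[X,Y] = ((1)·(0.5) + (3)·(-2.5) + (-3)·(1.5) + (-1)·(0.5)) / 3 = -12/3 = -4
  S[Y,Y] = ((0.5)·(0.5) + (-2.5)·(-2.5) + (1.5)·(1.5) + (0.5)·(0.5)) / 3 = 9/3 = 3
  S = [[6.6667, -4],
 [-4, 3]].

Step 3 — invert S. det(S) = 6.6667·3 - (-4)² = 4.
  S^{-1} = (1/det) · [[d, -b], [-b, a]] = [[0.75, 1],
 [1, 1.6667]].

Step 4 — quadratic form (x̄ - mu_0)^T · S^{-1} · (x̄ - mu_0):
  S^{-1} · (x̄ - mu_0) = (6, 9.5),
  (x̄ - mu_0)^T · [...] = (2)·(6) + (4.5)·(9.5) = 54.75.

Step 5 — scale by n: T² = 4 · 54.75 = 219.

T² ≈ 219


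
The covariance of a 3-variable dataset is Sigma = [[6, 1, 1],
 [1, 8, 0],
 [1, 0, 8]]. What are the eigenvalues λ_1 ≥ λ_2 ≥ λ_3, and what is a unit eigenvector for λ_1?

Step 1 — characteristic polynomial p(λ) = det(λI - Sigma) = λ³ - tr·λ² + c_1·λ - det, where tr = trace, c_1 = sum of the principal 2×2 minors, det = det(Sigma):
  tr = 6 + 8 + 8 = 22,
  c_1 = (6·8 - (1)²) + (6·8 - (1)²) + (8·8 - (0)²) = 47 + 47 + 64 = 158,
  det = 6·(8·8 - (0)²) - (1)·((1)·8 - (0)·(1)) + (1)·((1)·(0) - 8·(1)) = 6·(64) - (1)·(8) + (1)·(-8) = 368.
  So p(λ) = λ³ - 22λ² + 158λ - 368.
Step 2 — look for an integer root (rational root theorem: any rational root is an integer divisor of 368). Testing λ = 8:
  p(8) = 512 - 1408 + 1264 - 368 = 0  ✓
  Dividing out (λ - 8): p(λ) = (λ - 8)(λ² - 14λ + 46).
Step 3 — remaining eigenvalues from the quadratic λ² - 14λ + 46 = 0:
  Δ = 14² - 4·46 = 196 - 184 = 12,  λ = (14 ± √12)/2 = (14 ± 3.4641)/2 ≈ 8.7321 or 5.2679.
  Sorted: λ_1 = 8.7321,  λ_2 = 8,  λ_3 = 5.2679  (check: sum = 22 = tr ✓).

Step 4 — unit eigenvector for λ_1 ≈ 8.7321: v spans the null space of (Sigma - λ_1 I), whose rows are
  r_1 = (-2.7321, 1, 1),  r_2 = (1, -0.7321, 0),  r_3 = (1, 0, -0.7321).
  v is orthogonal to every row, so take v ∝ r_1 × r_2 = ((1)·(0) - (1)·(-0.7321), (1)·(1) - (-2.7321)·(0), (-2.7321)·(-0.7321) - (1)·(1)) ≈ (0.7321, 1, 1).
  Let u = (0.7321, 1, 1).
  ||u|| = √((0.7321)² + (1)² + (1)²) = √(2.5359) ≈ 1.5925,  v_1 = u/||u|| ≈ (0.4597, 0.628, 0.628) (||v_1|| = 1).

λ_1 = 8.7321,  λ_2 = 8,  λ_3 = 5.2679;  v_1 ≈ (0.4597, 0.628, 0.628)


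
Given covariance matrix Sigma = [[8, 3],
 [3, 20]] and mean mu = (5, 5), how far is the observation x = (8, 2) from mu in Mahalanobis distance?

Step 1 — centre the observation: (x - mu) = (3, -3).

Step 2 — invert Sigma. det(Sigma) = 8·20 - (3)² = 151.
  Sigma^{-1} = (1/det) · [[d, -b], [-b, a]] = [[0.1325, -0.0199],
 [-0.0199, 0.053]].

Step 3 — form the quadratic (x - mu)^T · Sigma^{-1} · (x - mu):
  Sigma^{-1} · (x - mu) = (0.457, -0.2185).
  (x - mu)^T · [Sigma^{-1} · (x - mu)] = (3)·(0.457) + (-3)·(-0.2185) = 2.0265.

Step 4 — take square root: d = √(2.0265) ≈ 1.4235.

d(x, mu) = √(2.0265) ≈ 1.4235


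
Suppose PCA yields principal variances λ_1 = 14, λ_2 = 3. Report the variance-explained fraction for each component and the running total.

Step 1 — total variance = trace(Sigma) = Σ λ_i = 14 + 3 = 17.

Step 2 — fraction explained by component i = λ_i / Σ λ:
  PC1: 14/17 = 0.8235
  PC2: 3/17 = 0.1765

Step 3 — cumulative fraction after k components = (λ_1 + ... + λ_k) / Σ λ:
  k = 1: 14/17 = 0.8235
  k = 2: (14 + 3)/17 = 17/17 = 1

Summary (fraction, with percent):

explained: PC1 0.8235 (82.35%), PC2 0.1765 (17.65%);  cumulative: 0.8235, 1


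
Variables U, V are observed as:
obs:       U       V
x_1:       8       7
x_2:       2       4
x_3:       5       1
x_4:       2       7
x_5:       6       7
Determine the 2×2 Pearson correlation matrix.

Step 1 — column means:
  mean(U) = (8 + 2 + 5 + 2 + 6) / 5 = 23/5 = 4.6
  mean(V) = (7 + 4 + 1 + 7 + 7) / 5 = 26/5 = 5.2

Step 2 — sample variances and covariances s[i,j] = (1/(n-1)) · Σ_k (x_{k,i} - mean_i) · (x_{k,j} - mean_j), with n-1 = 4:
  s[U,U] = ((3.4)·(3.4) + (-2.6)·(-2.6) + (0.4)·(0.4) + (-2.6)·(-2.6) + (1.4)·(1.4)) / 4 = 27.2/4 = 6.8
  s[U,V] = ((3.4)·(1.8) + (-2.6)·(-1.2) + (0.4)·(-4.2) + (-2.6)·(1.8) + (1.4)·(1.8)) / 4 = 5.4/4 = 1.35
  s[V,V] = ((1.8)·(1.8) + (-1.2)·(-1.2) + (-4.2)·(-4.2) + (1.8)·(1.8) + (1.8)·(1.8)) / 4 = 28.8/4 = 7.2
  Sample standard deviations s_i = √(s[i,i]):
  s(U) = √(6.8) = 2.6077
  s(V) = √(7.2) = 2.6833

Step 3 — r_{ij} = s_{ij} / (s_i · s_j):
  r[U,U] = 1 (diagonal).
  r[U,V] = 1.35 / (2.6077 · 2.6833) = 1.35 / 6.9971 = 0.1929
  r[V,V] = 1 (diagonal).

R is symmetric with unit diagonal. Assembling:

R = [[1, 0.1929],
 [0.1929, 1]]


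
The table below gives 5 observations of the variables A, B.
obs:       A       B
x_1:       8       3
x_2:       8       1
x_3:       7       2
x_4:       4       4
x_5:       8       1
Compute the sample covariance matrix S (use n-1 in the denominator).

Step 1 — column means:
  mean(A) = (8 + 8 + 7 + 4 + 8) / 5 = 35/5 = 7
  mean(B) = (3 + 1 + 2 + 4 + 1) / 5 = 11/5 = 2.2

Step 2 — sample covariance S[i,j] = (1/(n-1)) · Σ_k (x_{k,i} - mean_i) · (x_{k,j} - mean_j), with n-1 = 4.
  S[A,A] = ((1)·(1) + (1)·(1) + (0)·(0) + (-3)·(-3) + (1)·(1)) / 4 = 12/4 = 3
  S[A,B] = ((1)·(0.8) + (1)·(-1.2) + (0)·(-0.2) + (-3)·(1.8) + (1)·(-1.2)) / 4 = -7/4 = -1.75
  S[B,B] = ((0.8)·(0.8) + (-1.2)·(-1.2) + (-0.2)·(-0.2) + (1.8)·(1.8) + (-1.2)·(-1.2)) / 4 = 6.8/4 = 1.7

S is symmetric (S[j,i] = S[i,j]). Assembling:

S = [[3, -1.75],
 [-1.75, 1.7]]


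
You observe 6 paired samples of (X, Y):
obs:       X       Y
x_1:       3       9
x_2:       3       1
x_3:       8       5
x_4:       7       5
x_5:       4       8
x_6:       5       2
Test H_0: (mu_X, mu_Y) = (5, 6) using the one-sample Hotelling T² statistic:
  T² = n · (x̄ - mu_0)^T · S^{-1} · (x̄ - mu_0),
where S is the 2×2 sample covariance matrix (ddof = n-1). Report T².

Step 1 — sample mean vector:
  mean(X) = (3 + 3 + 8 + 7 + 4 + 5) / 6 = 30/6 = 5
  mean(Y) = (9 + 1 + 5 + 5 + 8 + 2) / 6 = 30/6 = 5
  x̄ = (5, 5),  deviation x̄ - mu_0 = (5, 5) - (5, 6) = (0, -1).

Step 2 — sample covariance matrix, S[i,j] = (1/(n-1)) · Σ_k (x_{k,i} - mean_i) · (x_{k,j} - mean_j), divisor n-1 = 5:
  S[X,X] = ((-2)·(-2) + (-2)·(-2) + (3)·(3) + (2)·(2) + (-1)·(-1) + (0)·(0)) / 5 = 22/5 = 4.4
  S[X,Y] = ((-2)·(4) + (-2)·(-4) + (3)·(0) + (2)·(0) + (-1)·(3) + (0)·(-3)) / 5 = -3/5 = -0.6
  S[Y,Y] = ((4)·(4) + (-4)·(-4) + (0)·(0) + (0)·(0) + (3)·(3) + (-3)·(-3)) / 5 = 50/5 = 10
  S = [[4.4, -0.6],
 [-0.6, 10]].

Step 3 — invert S. det(S) = 4.4·10 - (-0.6)² = 43.64.
  S^{-1} = (1/det) · [[d, -b], [-b, a]] = [[0.2291, 0.0137],
 [0.0137, 0.1008]].

Step 4 — quadratic form (x̄ - mu_0)^T · S^{-1} · (x̄ - mu_0):
  S^{-1} · (x̄ - mu_0) = (-0.0137, -0.1008),
  (x̄ - mu_0)^T · [...] = (0)·(-0.0137) + (-1)·(-0.1008) = 0.1008.

Step 5 — scale by n: T² = 6 · 0.1008 = 0.6049.

T² ≈ 0.6049


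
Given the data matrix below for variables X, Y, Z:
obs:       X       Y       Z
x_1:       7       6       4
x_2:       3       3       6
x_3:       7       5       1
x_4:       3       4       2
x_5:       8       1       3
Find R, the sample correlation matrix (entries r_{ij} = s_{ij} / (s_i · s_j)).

Step 1 — column means:
  mean(X) = (7 + 3 + 7 + 3 + 8) / 5 = 28/5 = 5.6
  mean(Y) = (6 + 3 + 5 + 4 + 1) / 5 = 19/5 = 3.8
  mean(Z) = (4 + 6 + 1 + 2 + 3) / 5 = 16/5 = 3.2

Step 2 — sample variances and covariances s[i,j] = (1/(n-1)) · Σ_k (x_{k,i} - mean_i) · (x_{k,j} - mean_j), with n-1 = 4:
  s[X,X] = ((1.4)·(1.4) + (-2.6)·(-2.6) + (1.4)·(1.4) + (-2.6)·(-2.6) + (2.4)·(2.4)) / 4 = 23.2/4 = 5.8
  s[X,Y] = ((1.4)·(2.2) + (-2.6)·(-0.8) + (1.4)·(1.2) + (-2.6)·(0.2) + (2.4)·(-2.8)) / 4 = -0.4/4 = -0.1
  s[X,Z] = ((1.4)·(0.8) + (-2.6)·(2.8) + (1.4)·(-2.2) + (-2.6)·(-1.2) + (2.4)·(-0.2)) / 4 = -6.6/4 = -1.65
  s[Y,Y] = ((2.2)·(2.2) + (-0.8)·(-0.8) + (1.2)·(1.2) + (0.2)·(0.2) + (-2.8)·(-2.8)) / 4 = 14.8/4 = 3.7
  s[Y,Z] = ((2.2)·(0.8) + (-0.8)·(2.8) + (1.2)·(-2.2) + (0.2)·(-1.2) + (-2.8)·(-0.2)) / 4 = -2.8/4 = -0.7
  s[Z,Z] = ((0.8)·(0.8) + (2.8)·(2.8) + (-2.2)·(-2.2) + (-1.2)·(-1.2) + (-0.2)·(-0.2)) / 4 = 14.8/4 = 3.7
  Sample standard deviations s_i = √(s[i,i]):
  s(X) = √(5.8) = 2.4083
  s(Y) = √(3.7) = 1.9235
  s(Z) = √(3.7) = 1.9235

Step 3 — r_{ij} = s_{ij} / (s_i · s_j):
  r[X,X] = 1 (diagonal).
  r[X,Y] = -0.1 / (2.4083 · 1.9235) = -0.1 / 4.6325 = -0.0216
  r[X,Z] = -1.65 / (2.4083 · 1.9235) = -1.65 / 4.6325 = -0.3562
  r[Y,Y] = 1 (diagonal).
  r[Y,Z] = -0.7 / (1.9235 · 1.9235) = -0.7 / 3.7 = -0.1892
  r[Z,Z] = 1 (diagonal).

R is symmetric with unit diagonal. Assembling:

R = [[1, -0.0216, -0.3562],
 [-0.0216, 1, -0.1892],
 [-0.3562, -0.1892, 1]]


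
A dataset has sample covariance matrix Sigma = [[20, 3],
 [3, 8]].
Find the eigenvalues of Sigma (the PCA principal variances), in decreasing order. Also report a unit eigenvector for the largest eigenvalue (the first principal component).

Step 1 — characteristic polynomial of 2×2 Sigma:
  det(Sigma - λI) = λ² - trace · λ + det = 0.
  trace = 20 + 8 = 28, det = 20·8 - (3)² = 151.
Step 2 — discriminant:
  Δ = trace² - 4·det = 784 - 604 = 180.
Step 3 — eigenvalues:
  λ = (trace ± √Δ)/2 = (28 ± 13.4164)/2,
  λ_1 = 20.7082,  λ_2 = 7.2918.

Step 4 — unit eigenvector for λ_1: solve (Sigma - λ_1 I)v = 0. First row:
  (20 - 20.7082)·v_x + (3)·v_y = 0, i.e. (-0.7082)·v_x + (3)·v_y = 0,
  so v ∝ (b, λ_1 - a) = (3, 0.7082) = u.
  ||u|| = √((3)² + (0.7082)²) = √(9.5016) ≈ 3.0825,
  v_1 = u/||u|| ≈ (0.9732, 0.2298) (||v_1|| = 1).

λ_1 = 20.7082,  λ_2 = 7.2918;  v_1 ≈ (0.9732, 0.2298)


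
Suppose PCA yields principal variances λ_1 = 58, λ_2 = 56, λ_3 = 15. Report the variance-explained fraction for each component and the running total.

Step 1 — total variance = trace(Sigma) = Σ λ_i = 58 + 56 + 15 = 129.

Step 2 — fraction explained by component i = λ_i / Σ λ:
  PC1: 58/129 = 0.4496
  PC2: 56/129 = 0.4341
  PC3: 15/129 = 0.1163

Step 3 — cumulative fraction after k components = (λ_1 + ... + λ_k) / Σ λ:
  k = 1: 58/129 = 0.4496
  k = 2: (58 + 56)/129 = 114/129 = 0.8837
  k = 3: (58 + 56 + 15)/129 = 129/129 = 1

Summary (fraction, with percent):

explained: PC1 0.4496 (44.96%), PC2 0.4341 (43.41%), PC3 0.1163 (11.63%);  cumulative: 0.4496, 0.8837, 1


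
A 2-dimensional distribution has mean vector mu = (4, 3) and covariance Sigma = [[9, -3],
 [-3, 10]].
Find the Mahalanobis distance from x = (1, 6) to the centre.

Step 1 — centre the observation: (x - mu) = (-3, 3).

Step 2 — invert Sigma. det(Sigma) = 9·10 - (-3)² = 81.
  Sigma^{-1} = (1/det) · [[d, -b], [-b, a]] = [[0.1235, 0.037],
 [0.037, 0.1111]].

Step 3 — form the quadratic (x - mu)^T · Sigma^{-1} · (x - mu):
  Sigma^{-1} · (x - mu) = (-0.2593, 0.2222).
  (x - mu)^T · [Sigma^{-1} · (x - mu)] = (-3)·(-0.2593) + (3)·(0.2222) = 1.4444.

Step 4 — take square root: d = √(1.4444) ≈ 1.2019.

d(x, mu) = √(1.4444) ≈ 1.2019


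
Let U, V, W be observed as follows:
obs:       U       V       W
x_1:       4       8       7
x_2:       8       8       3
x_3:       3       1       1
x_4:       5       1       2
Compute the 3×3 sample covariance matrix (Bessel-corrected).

Step 1 — column means:
  mean(U) = (4 + 8 + 3 + 5) / 4 = 20/4 = 5
  mean(V) = (8 + 8 + 1 + 1) / 4 = 18/4 = 4.5
  mean(W) = (7 + 3 + 1 + 2) / 4 = 13/4 = 3.25

Step 2 — sample covariance S[i,j] = (1/(n-1)) · Σ_k (x_{k,i} - mean_i) · (x_{k,j} - mean_j), with n-1 = 3.
  S[U,U] = ((-1)·(-1) + (3)·(3) + (-2)·(-2) + (0)·(0)) / 3 = 14/3 = 4.6667
  S[U,V] = ((-1)·(3.5) + (3)·(3.5) + (-2)·(-3.5) + (0)·(-3.5)) / 3 = 14/3 = 4.6667
  S[U,W] = ((-1)·(3.75) + (3)·(-0.25) + (-2)·(-2.25) + (0)·(-1.25)) / 3 = 0/3 = 0
  S[V,V] = ((3.5)·(3.5) + (3.5)·(3.5) + (-3.5)·(-3.5) + (-3.5)·(-3.5)) / 3 = 49/3 = 16.3333
  S[V,W] = ((3.5)·(3.75) + (3.5)·(-0.25) + (-3.5)·(-2.25) + (-3.5)·(-1.25)) / 3 = 24.5/3 = 8.1667
  S[W,W] = ((3.75)·(3.75) + (-0.25)·(-0.25) + (-2.25)·(-2.25) + (-1.25)·(-1.25)) / 3 = 20.75/3 = 6.9167

S is symmetric (S[j,i] = S[i,j]). Assembling:

S = [[4.6667, 4.6667, 0],
 [4.6667, 16.3333, 8.1667],
 [0, 8.1667, 6.9167]]


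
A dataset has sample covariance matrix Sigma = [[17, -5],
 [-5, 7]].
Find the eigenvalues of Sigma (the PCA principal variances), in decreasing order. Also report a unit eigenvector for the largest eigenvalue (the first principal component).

Step 1 — characteristic polynomial of 2×2 Sigma:
  det(Sigma - λI) = λ² - trace · λ + det = 0.
  trace = 17 + 7 = 24, det = 17·7 - (-5)² = 94.
Step 2 — discriminant:
  Δ = trace² - 4·det = 576 - 376 = 200.
Step 3 — eigenvalues:
  λ = (trace ± √Δ)/2 = (24 ± 14.1421)/2,
  λ_1 = 19.0711,  λ_2 = 4.9289.

Step 4 — unit eigenvector for λ_1: solve (Sigma - λ_1 I)v = 0. First row:
  (17 - 19.0711)·v_x + (-5)·v_y = 0, i.e. (-2.0711)·v_x + (-5)·v_y = 0,
  so v ∝ (b, λ_1 - a) = (-5, 2.0711); multiply by -1 so the first entry is positive: u = (5, -2.0711).
  ||u|| = √((5)² + (-2.0711)²) = √(29.2893) ≈ 5.412,
  v_1 = u/||u|| ≈ (0.9239, -0.3827) (||v_1|| = 1).

λ_1 = 19.0711,  λ_2 = 4.9289;  v_1 ≈ (0.9239, -0.3827)
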